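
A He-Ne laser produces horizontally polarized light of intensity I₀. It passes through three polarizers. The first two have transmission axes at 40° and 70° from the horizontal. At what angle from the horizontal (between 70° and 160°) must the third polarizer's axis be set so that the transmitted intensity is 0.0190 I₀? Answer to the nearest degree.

I₁ = I₀ cos²(40° − 0°) = I₀ cos²(40°) = 0.5868 I₀.
I₂ = I₁ cos²(70° − 40°) = 0.5868 I₀ · cos²(30°) = 0.4401 I₀.
Need I₃/I₀ = 0.019, so cos²(θ − 70°) = 0.019 / 0.4401 = 0.04317.
θ − 70° = arccos(√0.04317) = 78.0°, giving θ ≈ 70 + 78.0 = 148.0°.

θ ≈ 148°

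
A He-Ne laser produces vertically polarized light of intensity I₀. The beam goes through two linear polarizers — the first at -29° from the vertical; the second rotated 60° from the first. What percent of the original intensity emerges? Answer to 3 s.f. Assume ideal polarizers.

By Malus's law, I₁ = I₀ cos²(-29° − 0°) = I₀ cos²(29°) = 0.765 I₀.
I₂ = I₁ cos²(60°) = 0.765 · 0.25 I₀ = 0.1912 I₀.
That is 19.12% of the incident intensity.

≈ 19.1%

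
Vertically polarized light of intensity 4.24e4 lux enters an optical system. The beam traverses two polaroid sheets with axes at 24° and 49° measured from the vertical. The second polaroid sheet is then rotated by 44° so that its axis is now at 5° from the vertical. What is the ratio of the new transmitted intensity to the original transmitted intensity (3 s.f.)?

I_new/I_old ≈ 1.09

Before rotation:
By Malus's law, I₁ = I₀ cos²(24° − 0°) = I₀ cos²(24°) = 0.8346 I₀.
I₂ = I₁ cos²(49° − 24°) = 0.8346 I₀ · cos²(25°) = 0.6855 I₀.
After rotation:
I₁ = I₀ cos²(24° − 0°) = I₀ cos²(24°) = 0.8346 I₀.
I₂ = I₁ cos²(5° − 24°) = 0.8346 I₀ · cos²(19°) = 0.7461 I₀.
Ratio = 0.7461 / 0.6855 = 1.088.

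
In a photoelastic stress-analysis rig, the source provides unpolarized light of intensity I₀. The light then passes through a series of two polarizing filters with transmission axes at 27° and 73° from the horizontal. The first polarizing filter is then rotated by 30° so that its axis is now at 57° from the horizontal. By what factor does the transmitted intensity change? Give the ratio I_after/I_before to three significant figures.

I_new/I_old ≈ 1.91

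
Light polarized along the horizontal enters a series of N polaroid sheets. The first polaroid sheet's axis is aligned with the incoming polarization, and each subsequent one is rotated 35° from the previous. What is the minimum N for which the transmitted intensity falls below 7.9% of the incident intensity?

N = 8

First polarizer is aligned with the polarization: full transmission.
Each further stage multiplies by cos²(35°) = 0.671.
After N polarizers: T = 0.671^(N−1). Require T < 0.079 ⇒ N−1 > ln(0.079)/ln(0.671) = 6.36, so N−1 ≥ 7 and N = 8.
Check: N=8 gives T = 0.06125 < 0.079; N=7 gives T = 0.09128.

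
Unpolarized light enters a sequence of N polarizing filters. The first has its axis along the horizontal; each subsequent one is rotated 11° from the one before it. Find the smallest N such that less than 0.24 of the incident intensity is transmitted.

N = 21

First polarizer halves the unpolarized light: factor 1/2.
Each further stage multiplies by cos²(11°) = 0.9636.
After N polarizers: T = 0.5·0.9636^(N−1). Require T < 0.24 ⇒ N−1 > ln(0.24/0.5)/ln(0.9636) = 19.79, so N−1 ≥ 20 and N = 21.
Check: N=21 gives T = 0.2381 < 0.24; N=20 gives T = 0.2471.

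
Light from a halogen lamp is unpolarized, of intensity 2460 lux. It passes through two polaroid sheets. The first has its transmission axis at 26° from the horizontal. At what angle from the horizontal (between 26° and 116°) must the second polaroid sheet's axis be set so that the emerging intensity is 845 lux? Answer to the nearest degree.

θ ≈ 60°

Unpolarized light through the first polarizer → I₁ = ½ I₀, now polarized at 26°.
Target fraction: 845 / 2460 lux = 0.3435 of I₀.
Need I₂/I₀ = 0.3435, so cos²(θ − 26°) = 0.3435 / 0.5 = 0.687.
θ − 26° = arccos(√0.687) = 34.0°, giving θ ≈ 26 + 34.0 = 60.0°.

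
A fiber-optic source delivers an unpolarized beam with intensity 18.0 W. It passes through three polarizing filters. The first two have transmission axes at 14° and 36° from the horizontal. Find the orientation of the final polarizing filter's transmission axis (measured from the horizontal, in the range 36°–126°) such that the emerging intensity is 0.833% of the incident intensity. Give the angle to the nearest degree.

θ ≈ 118°

Unpolarized light through the first polarizer → I₁ = ½ I₀, now polarized at 14°.
I₂ = I₁ cos²(36° − 14°) = 0.5 I₀ · cos²(22°) = 0.4298 I₀.
Need I₃/I₀ = 0.00833, so cos²(θ − 36°) = 0.00833 / 0.4298 = 0.01938.
θ − 36° = arccos(√0.01938) = 82.0°, giving θ ≈ 36 + 82.0 = 118.0°.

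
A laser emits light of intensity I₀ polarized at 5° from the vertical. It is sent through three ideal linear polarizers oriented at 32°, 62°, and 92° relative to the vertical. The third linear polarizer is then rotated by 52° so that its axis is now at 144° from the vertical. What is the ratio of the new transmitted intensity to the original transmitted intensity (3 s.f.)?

I_new/I_old ≈ 0.0258

Before rotation:
By Malus's law, I₁ = I₀ cos²(32° − 5°) = I₀ cos²(27°) = 0.7939 I₀.
I₂ = I₁ cos²(62° − 32°) = 0.7939 I₀ · cos²(30°) = 0.5954 I₀.
I₃ = I₂ cos²(92° − 62°) = 0.5954 I₀ · cos²(30°) = 0.4466 I₀.
After rotation:
I₁ = I₀ cos²(32° − 5°) = I₀ cos²(27°) = 0.7939 I₀.
I₂ = I₁ cos²(62° − 32°) = 0.7939 I₀ · cos²(30°) = 0.5954 I₀.
I₃ = I₂ cos²(144° − 62°) = 0.5954 I₀ · cos²(82°) = 0.01153 I₀.
Ratio = 0.01153 / 0.4466 = 0.02583.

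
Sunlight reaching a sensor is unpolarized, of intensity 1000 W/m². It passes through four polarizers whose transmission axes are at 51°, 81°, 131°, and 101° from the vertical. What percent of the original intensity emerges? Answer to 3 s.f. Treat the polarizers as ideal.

Unpolarized light through the first polarizer → I₁ = 1000 W/m²/2 = 500 W/m², polarized at 51°.
I₂ = I₁ · cos²(30°) = 500 · 0.75 = 375 W/m².
I₃ = I₂ · cos²(50°) = 375 · 0.4132 = 154.9 W/m².
I₄ = I₃ · cos²(30°) = 154.9 · 0.75 = 116.2 W/m².
That is 11.62% of the incident intensity.

≈ 11.6%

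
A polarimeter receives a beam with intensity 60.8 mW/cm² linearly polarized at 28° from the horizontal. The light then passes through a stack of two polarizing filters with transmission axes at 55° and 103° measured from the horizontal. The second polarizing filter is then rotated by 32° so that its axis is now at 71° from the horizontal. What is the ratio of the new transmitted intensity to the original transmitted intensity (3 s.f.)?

Before rotation:
By Malus's law, I₁ = I₀ cos²(55° − 28°) = I₀ cos²(27°) = 0.7939 I₀.
I₂ = I₁ cos²(103° − 55°) = 0.7939 I₀ · cos²(48°) = 0.3555 I₀.
After rotation:
I₁ = I₀ cos²(55° − 28°) = I₀ cos²(27°) = 0.7939 I₀.
I₂ = I₁ cos²(71° − 55°) = 0.7939 I₀ · cos²(16°) = 0.7336 I₀.
Ratio = 0.7336 / 0.3555 = 2.064.

I_new/I_old ≈ 2.06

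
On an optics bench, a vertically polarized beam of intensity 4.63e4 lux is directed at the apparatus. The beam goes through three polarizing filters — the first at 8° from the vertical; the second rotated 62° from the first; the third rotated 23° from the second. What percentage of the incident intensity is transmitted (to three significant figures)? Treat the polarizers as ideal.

≈ 18.3%

I₁ = 4.63e4 lux · cos²(8°) = 4.54e+04 lux.
I₂ = I₁ · cos²(62°) = 4.54e+04 · 0.2204 = 1.001e+04 lux.
I₃ = I₂ · cos²(23°) = 1.001e+04 · 0.8473 = 8479 lux.
That is 18.31% of the incident intensity.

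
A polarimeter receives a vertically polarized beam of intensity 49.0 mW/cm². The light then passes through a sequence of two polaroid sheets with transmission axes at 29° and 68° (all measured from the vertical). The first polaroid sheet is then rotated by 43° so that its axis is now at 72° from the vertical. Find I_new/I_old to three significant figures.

I_new/I_old ≈ 0.206

Before rotation:
By Malus's law, I₁ = I₀ cos²(29° − 0°) = I₀ cos²(29°) = 0.765 I₀.
I₂ = I₁ cos²(68° − 29°) = 0.765 I₀ · cos²(39°) = 0.462 I₀.
After rotation:
I₁ = I₀ cos²(72° − 0°) = I₀ cos²(72°) = 0.09549 I₀.
I₂ = I₁ cos²(68° − 72°) = 0.09549 I₀ · cos²(4°) = 0.09503 I₀.
Ratio = 0.09503 / 0.462 = 0.2057.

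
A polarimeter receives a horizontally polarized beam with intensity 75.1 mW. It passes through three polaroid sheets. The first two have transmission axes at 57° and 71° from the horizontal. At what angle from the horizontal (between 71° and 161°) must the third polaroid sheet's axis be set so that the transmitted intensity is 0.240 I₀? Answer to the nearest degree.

I₁ = I₀ cos²(57° − 0°) = I₀ cos²(57°) = 0.2966 I₀.
I₂ = I₁ cos²(71° − 57°) = 0.2966 I₀ · cos²(14°) = 0.2793 I₀.
Need I₃/I₀ = 0.24, so cos²(θ − 71°) = 0.24 / 0.2793 = 0.8594.
θ − 71° = arccos(√0.8594) = 22.0°, giving θ ≈ 71 + 22.0 = 93.0°.

θ ≈ 93°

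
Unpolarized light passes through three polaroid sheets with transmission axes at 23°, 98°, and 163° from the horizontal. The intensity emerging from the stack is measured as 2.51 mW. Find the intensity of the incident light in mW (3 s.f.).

I₀ ≈ 420 mW

Unpolarized light through the first polarizer → I₁ = ½ I₀, now polarized at 23°.
I₂ = I₁ cos²(98° − 23°) = 0.5 I₀ · cos²(75°) = 0.03349 I₀.
I₃ = I₂ cos²(163° − 98°) = 0.03349 I₀ · cos²(65°) = 0.005982 I₀.
So 2.51 mW = 0.005982 I₀, giving I₀ = 2.51/0.005982 = 419.6 mW.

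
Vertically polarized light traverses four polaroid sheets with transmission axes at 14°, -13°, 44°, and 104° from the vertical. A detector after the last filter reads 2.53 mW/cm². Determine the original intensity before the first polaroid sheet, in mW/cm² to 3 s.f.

I₁ = I₀ cos²(14° − 0°) = I₀ cos²(14°) = 0.9415 I₀.
I₂ = I₁ cos²(-13° − 14°) = 0.9415 I₀ · cos²(27°) = 0.7474 I₀.
I₃ = I₂ cos²(44° + 13°) = 0.7474 I₀ · cos²(57°) = 0.2217 I₀.
I₄ = I₃ cos²(104° − 44°) = 0.2217 I₀ · cos²(60°) = 0.05543 I₀.
So 2.53 mW/cm² = 0.05543 I₀, giving I₀ = 2.53/0.05543 = 45.64 mW/cm².

I₀ ≈ 45.6 mW/cm²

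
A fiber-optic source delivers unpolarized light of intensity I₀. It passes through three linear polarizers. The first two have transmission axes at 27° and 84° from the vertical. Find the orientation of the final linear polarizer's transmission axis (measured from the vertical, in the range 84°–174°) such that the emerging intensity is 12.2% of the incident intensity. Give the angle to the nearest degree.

Unpolarized light through the first polarizer → I₁ = ½ I₀, now polarized at 27°.
I₂ = I₁ cos²(84° − 27°) = 0.5 I₀ · cos²(57°) = 0.1483 I₀.
Need I₃/I₀ = 0.122, so cos²(θ − 84°) = 0.122 / 0.1483 = 0.8226.
θ − 84° = arccos(√0.8226) = 24.9°, giving θ ≈ 84 + 24.9 = 108.9°.

θ ≈ 109°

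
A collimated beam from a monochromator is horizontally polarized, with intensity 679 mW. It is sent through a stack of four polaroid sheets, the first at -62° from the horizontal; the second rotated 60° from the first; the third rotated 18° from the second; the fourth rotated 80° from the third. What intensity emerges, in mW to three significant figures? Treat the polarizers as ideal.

I₁ = 679 mW · cos²(62°) = 149.7 mW.
I₂ = I₁ · cos²(60°) = 149.7 · 0.25 = 37.41 mW.
I₃ = I₂ · cos²(18°) = 37.41 · 0.9045 = 33.84 mW.
I₄ = I₃ · cos²(80°) = 33.84 · 0.03015 = 1.02 mW.

I ≈ 1.02 mW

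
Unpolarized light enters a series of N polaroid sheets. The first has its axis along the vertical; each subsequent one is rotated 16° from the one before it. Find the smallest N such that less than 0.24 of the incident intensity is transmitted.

First polarizer halves the unpolarized light: factor 1/2.
Each further stage multiplies by cos²(16°) = 0.924.
After N polarizers: T = 0.5·0.924^(N−1). Require T < 0.24 ⇒ N−1 > ln(0.24/0.5)/ln(0.924) = 9.29, so N−1 ≥ 10 and N = 11.
Check: N=11 gives T = 0.2269 < 0.24; N=10 gives T = 0.2455.

N = 11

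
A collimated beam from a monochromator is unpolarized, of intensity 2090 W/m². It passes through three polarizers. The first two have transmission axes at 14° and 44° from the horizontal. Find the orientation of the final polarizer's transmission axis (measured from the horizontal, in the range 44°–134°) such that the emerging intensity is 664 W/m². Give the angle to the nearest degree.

θ ≈ 67°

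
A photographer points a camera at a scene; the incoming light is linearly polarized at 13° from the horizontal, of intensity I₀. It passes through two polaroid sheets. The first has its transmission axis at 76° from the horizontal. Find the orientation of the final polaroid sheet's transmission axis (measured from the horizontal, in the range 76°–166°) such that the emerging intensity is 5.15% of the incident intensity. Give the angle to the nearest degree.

I₁ = I₀ cos²(76° − 13°) = I₀ cos²(63°) = 0.2061 I₀.
Need I₂/I₀ = 0.0515, so cos²(θ − 76°) = 0.0515 / 0.2061 = 0.2499.
θ − 76° = arccos(√0.2499) = 60.0°, giving θ ≈ 76 + 60.0 = 136.0°.

θ ≈ 136°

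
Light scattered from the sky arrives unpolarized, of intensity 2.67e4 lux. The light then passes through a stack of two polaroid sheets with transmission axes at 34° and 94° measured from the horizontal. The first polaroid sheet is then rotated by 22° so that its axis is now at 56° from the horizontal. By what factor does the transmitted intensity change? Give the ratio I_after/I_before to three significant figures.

I_new/I_old ≈ 2.48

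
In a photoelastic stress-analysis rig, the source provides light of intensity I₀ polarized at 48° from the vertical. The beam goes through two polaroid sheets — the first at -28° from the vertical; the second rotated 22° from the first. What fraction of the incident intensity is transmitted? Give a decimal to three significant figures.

By Malus's law, I₁ = I₀ cos²(-28° − 48°) = I₀ cos²(76°) = 0.05853 I₀.
I₂ = I₁ cos²(22°) = 0.05853 · 0.8597 I₀ = 0.05031 I₀.
Transmitted fraction = 0.05031.

≈ 0.0503 I₀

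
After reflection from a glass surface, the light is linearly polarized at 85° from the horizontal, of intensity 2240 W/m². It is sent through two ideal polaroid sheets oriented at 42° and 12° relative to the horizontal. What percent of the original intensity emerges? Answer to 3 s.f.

≈ 40.1%

I₁ = 2240 W/m² · cos²(43°) = 1198 W/m².
I₂ = I₁ · cos²(30°) = 1198 · 0.75 = 898.6 W/m².
That is 40.12% of the incident intensity.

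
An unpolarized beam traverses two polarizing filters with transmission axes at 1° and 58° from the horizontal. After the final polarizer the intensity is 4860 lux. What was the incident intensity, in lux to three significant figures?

Unpolarized light through the first polarizer → I₁ = ½ I₀, now polarized at 1°.
I₂ = I₁ cos²(58° − 1°) = 0.5 I₀ · cos²(57°) = 0.1483 I₀.
So 4860 lux = 0.1483 I₀, giving I₀ = 4860/0.1483 = 3.277e+04 lux.

I₀ ≈ 3.28e4 lux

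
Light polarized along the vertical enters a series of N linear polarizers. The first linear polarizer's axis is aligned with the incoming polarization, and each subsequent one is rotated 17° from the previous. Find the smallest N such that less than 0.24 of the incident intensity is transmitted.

First polarizer is aligned with the polarization: full transmission.
Each further stage multiplies by cos²(17°) = 0.9145.
After N polarizers: T = 0.9145^(N−1). Require T < 0.24 ⇒ N−1 > ln(0.24)/ln(0.9145) = 15.97, so N−1 ≥ 16 and N = 17.
Check: N=17 gives T = 0.2394 < 0.24; N=16 gives T = 0.2618.

N = 17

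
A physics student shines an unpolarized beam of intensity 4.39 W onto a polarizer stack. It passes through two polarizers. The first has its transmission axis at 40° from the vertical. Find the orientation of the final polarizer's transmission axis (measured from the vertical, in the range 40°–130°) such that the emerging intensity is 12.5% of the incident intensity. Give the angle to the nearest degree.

θ ≈ 100°

Unpolarized light through the first polarizer → I₁ = ½ I₀, now polarized at 40°.
Need I₂/I₀ = 0.125, so cos²(θ − 40°) = 0.125 / 0.5 = 0.25.
θ − 40° = arccos(√0.25) = 60.0°, giving θ ≈ 40 + 60.0 = 100.0°.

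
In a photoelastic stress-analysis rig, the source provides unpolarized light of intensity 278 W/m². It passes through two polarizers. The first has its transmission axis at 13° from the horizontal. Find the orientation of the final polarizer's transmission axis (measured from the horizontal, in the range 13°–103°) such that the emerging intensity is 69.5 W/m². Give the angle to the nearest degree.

Unpolarized light through the first polarizer → I₁ = ½ I₀, now polarized at 13°.
Target fraction: 69.5 / 278 W/m² = 0.25 of I₀.
Need I₂/I₀ = 0.25, so cos²(θ − 13°) = 0.25 / 0.5 = 0.5.
θ − 13° = arccos(√0.5) = 45.0°, giving θ ≈ 13 + 45.0 = 58.0°.

θ ≈ 58°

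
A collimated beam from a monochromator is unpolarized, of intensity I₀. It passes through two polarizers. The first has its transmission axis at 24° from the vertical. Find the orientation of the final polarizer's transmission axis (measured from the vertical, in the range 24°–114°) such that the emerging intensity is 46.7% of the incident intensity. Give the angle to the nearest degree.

θ ≈ 39°

Unpolarized light through the first polarizer → I₁ = ½ I₀, now polarized at 24°.
Need I₂/I₀ = 0.467, so cos²(θ − 24°) = 0.467 / 0.5 = 0.934.
θ − 24° = arccos(√0.934) = 14.9°, giving θ ≈ 24 + 14.9 = 38.9°.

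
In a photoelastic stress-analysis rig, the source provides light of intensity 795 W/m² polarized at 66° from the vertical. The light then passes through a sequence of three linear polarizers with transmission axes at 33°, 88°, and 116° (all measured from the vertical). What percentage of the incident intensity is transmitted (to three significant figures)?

I₁ = 795 W/m² · cos²(33°) = 559.2 W/m².
I₂ = I₁ · cos²(55°) = 559.2 · 0.329 = 184 W/m².
I₃ = I₂ · cos²(28°) = 184 · 0.7796 = 143.4 W/m².
That is 18.04% of the incident intensity.

≈ 18.0%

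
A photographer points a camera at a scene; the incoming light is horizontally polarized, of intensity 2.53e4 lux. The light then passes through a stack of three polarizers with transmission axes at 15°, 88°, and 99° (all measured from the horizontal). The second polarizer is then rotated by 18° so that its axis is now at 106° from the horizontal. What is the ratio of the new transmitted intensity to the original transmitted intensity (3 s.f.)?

Before rotation:
By Malus's law, I₁ = I₀ cos²(15° − 0°) = I₀ cos²(15°) = 0.933 I₀.
I₂ = I₁ cos²(88° − 15°) = 0.933 I₀ · cos²(73°) = 0.07976 I₀.
I₃ = I₂ cos²(99° − 88°) = 0.07976 I₀ · cos²(11°) = 0.07685 I₀.
After rotation:
I₁ = I₀ cos²(15° − 0°) = I₀ cos²(15°) = 0.933 I₀.
Angle between axes 1 and 2: 89°. I₂ = 0.933 I₀ · cos²(89°) = 0.0002842 I₀.
I₃ = I₂ cos²(99° − 106°) = 0.0002842 I₀ · cos²(7°) = 0.00028 I₀.
Ratio = 0.00028 / 0.07685 = 0.003643.

I_new/I_old ≈ 0.00364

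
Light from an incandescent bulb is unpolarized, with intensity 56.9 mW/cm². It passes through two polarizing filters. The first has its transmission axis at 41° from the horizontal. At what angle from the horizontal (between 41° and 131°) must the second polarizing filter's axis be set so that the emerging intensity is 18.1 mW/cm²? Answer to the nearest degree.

θ ≈ 78°

Unpolarized light through the first polarizer → I₁ = ½ I₀, now polarized at 41°.
Target fraction: 18.1 / 56.9 mW/cm² = 0.3181 of I₀.
Need I₂/I₀ = 0.3181, so cos²(θ − 41°) = 0.3181 / 0.5 = 0.6362.
θ − 41° = arccos(√0.6362) = 37.1°, giving θ ≈ 41 + 37.1 = 78.1°.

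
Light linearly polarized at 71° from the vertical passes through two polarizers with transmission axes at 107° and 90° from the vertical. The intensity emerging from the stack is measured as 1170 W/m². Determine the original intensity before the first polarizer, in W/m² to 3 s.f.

I₀ ≈ 1950 W/m²

I₁ = I₀ cos²(107° − 71°) = I₀ cos²(36°) = 0.6545 I₀.
I₂ = I₁ cos²(90° − 107°) = 0.6545 I₀ · cos²(17°) = 0.5986 I₀.
So 1170 W/m² = 0.5986 I₀, giving I₀ = 1170/0.5986 = 1955 W/m².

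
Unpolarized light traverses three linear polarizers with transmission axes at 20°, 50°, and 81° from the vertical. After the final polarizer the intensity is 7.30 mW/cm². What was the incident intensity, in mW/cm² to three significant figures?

Unpolarized light through the first polarizer → I₁ = ½ I₀, now polarized at 20°.
I₂ = I₁ cos²(50° − 20°) = 0.5 I₀ · cos²(30°) = 0.375 I₀.
I₃ = I₂ cos²(81° − 50°) = 0.375 I₀ · cos²(31°) = 0.2755 I₀.
So 7.30 mW/cm² = 0.2755 I₀, giving I₀ = 7.30/0.2755 = 26.49 mW/cm².

I₀ ≈ 26.5 mW/cm²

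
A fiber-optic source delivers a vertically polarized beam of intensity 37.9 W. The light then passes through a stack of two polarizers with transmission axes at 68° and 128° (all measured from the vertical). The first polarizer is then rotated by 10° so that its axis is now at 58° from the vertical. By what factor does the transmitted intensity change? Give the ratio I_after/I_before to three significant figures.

Before rotation:
I₁ = I₀ cos²(68° − 0°) = I₀ cos²(68°) = 0.1403 I₀.
I₂ = I₁ cos²(128° − 68°) = 0.1403 I₀ · cos²(60°) = 0.03508 I₀.
After rotation:
I₁ = I₀ cos²(58° − 0°) = I₀ cos²(58°) = 0.2808 I₀.
I₂ = I₁ cos²(128° − 58°) = 0.2808 I₀ · cos²(70°) = 0.03285 I₀.
Ratio = 0.03285 / 0.03508 = 0.9363.

I_new/I_old ≈ 0.936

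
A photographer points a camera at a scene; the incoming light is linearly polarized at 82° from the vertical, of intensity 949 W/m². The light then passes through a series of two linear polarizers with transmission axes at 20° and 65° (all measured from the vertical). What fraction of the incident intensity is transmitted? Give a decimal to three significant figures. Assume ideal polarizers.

I/I₀ ≈ 0.110

I₁ = 949 W/m² · cos²(62°) = 209.2 W/m².
I₂ = I₁ · cos²(45°) = 209.2 · 0.5 = 104.6 W/m².
Transmitted fraction = 0.1102.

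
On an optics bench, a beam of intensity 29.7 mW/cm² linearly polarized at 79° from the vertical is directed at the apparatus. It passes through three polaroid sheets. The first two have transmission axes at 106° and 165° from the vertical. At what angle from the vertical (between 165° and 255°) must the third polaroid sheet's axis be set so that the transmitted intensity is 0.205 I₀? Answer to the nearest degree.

θ ≈ 174°

By Malus's law, I₁ = I₀ cos²(106° − 79°) = I₀ cos²(27°) = 0.7939 I₀.
I₂ = I₁ cos²(165° − 106°) = 0.7939 I₀ · cos²(59°) = 0.2106 I₀.
Need I₃/I₀ = 0.205, so cos²(θ − 165°) = 0.205 / 0.2106 = 0.9734.
θ − 165° = arccos(√0.9734) = 9.4°, giving θ ≈ 165 + 9.4 = 174.4°.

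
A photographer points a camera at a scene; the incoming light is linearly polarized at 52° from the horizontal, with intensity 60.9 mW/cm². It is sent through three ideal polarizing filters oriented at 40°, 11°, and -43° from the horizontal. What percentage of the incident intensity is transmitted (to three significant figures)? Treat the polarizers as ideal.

≈ 25.3%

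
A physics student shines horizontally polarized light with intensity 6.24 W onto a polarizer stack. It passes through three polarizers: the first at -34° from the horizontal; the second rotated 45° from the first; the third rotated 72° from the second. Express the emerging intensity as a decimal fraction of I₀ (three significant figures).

I/I₀ ≈ 0.0328

I₁ = 6.24 W · cos²(34°) = 4.289 W.
I₂ = I₁ · cos²(45°) = 4.289 · 0.5 = 2.144 W.
I₃ = I₂ · cos²(72°) = 2.144 · 0.09549 = 0.2048 W.
Transmitted fraction = 0.03282.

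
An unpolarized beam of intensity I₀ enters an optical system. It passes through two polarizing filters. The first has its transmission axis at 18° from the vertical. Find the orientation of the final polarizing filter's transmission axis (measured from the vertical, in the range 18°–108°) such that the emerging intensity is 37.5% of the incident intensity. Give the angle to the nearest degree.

θ ≈ 48°

Unpolarized light through the first polarizer → I₁ = ½ I₀, now polarized at 18°.
Need I₂/I₀ = 0.375, so cos²(θ − 18°) = 0.375 / 0.5 = 0.75.
θ − 18° = arccos(√0.75) = 30.0°, giving θ ≈ 18 + 30.0 = 48.0°.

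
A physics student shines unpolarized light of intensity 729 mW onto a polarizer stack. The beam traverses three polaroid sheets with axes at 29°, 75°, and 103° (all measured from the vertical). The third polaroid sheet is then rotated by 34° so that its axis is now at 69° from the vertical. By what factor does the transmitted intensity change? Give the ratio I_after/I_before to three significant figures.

Before rotation:
Unpolarized light through the first polarizer → I₁ = ½ I₀, now polarized at 29°.
I₂ = I₁ cos²(75° − 29°) = 0.5 I₀ · cos²(46°) = 0.2413 I₀.
I₃ = I₂ cos²(103° − 75°) = 0.2413 I₀ · cos²(28°) = 0.1881 I₀.
After rotation:
Unpolarized light through the first polarizer → I₁ = ½ I₀, now polarized at 29°.
I₂ = I₁ cos²(75° − 29°) = 0.5 I₀ · cos²(46°) = 0.2413 I₀.
I₃ = I₂ cos²(69° − 75°) = 0.2413 I₀ · cos²(6°) = 0.2386 I₀.
Ratio = 0.2386 / 0.1881 = 1.269.

I_new/I_old ≈ 1.27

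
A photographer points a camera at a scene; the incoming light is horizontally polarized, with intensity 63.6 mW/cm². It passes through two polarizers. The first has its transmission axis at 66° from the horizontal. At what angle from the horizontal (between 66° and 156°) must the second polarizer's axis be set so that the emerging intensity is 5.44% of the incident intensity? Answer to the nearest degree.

θ ≈ 121°

I₁ = I₀ cos²(66° − 0°) = I₀ cos²(66°) = 0.1654 I₀.
Need I₂/I₀ = 0.0544, so cos²(θ − 66°) = 0.0544 / 0.1654 = 0.3288.
θ − 66° = arccos(√0.3288) = 55.0°, giving θ ≈ 66 + 55.0 = 121.0°.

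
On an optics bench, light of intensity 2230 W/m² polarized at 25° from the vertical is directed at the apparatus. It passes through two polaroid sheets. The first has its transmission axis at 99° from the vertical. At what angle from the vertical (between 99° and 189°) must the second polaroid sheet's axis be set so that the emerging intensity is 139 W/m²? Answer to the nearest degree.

θ ≈ 124°

By Malus's law, I₁ = I₀ cos²(99° − 25°) = I₀ cos²(74°) = 0.07598 I₀.
Target fraction: 139 / 2230 W/m² = 0.06233 of I₀.
Need I₂/I₀ = 0.06233, so cos²(θ − 99°) = 0.06233 / 0.07598 = 0.8204.
θ − 99° = arccos(√0.8204) = 25.1°, giving θ ≈ 99 + 25.1 = 124.1°.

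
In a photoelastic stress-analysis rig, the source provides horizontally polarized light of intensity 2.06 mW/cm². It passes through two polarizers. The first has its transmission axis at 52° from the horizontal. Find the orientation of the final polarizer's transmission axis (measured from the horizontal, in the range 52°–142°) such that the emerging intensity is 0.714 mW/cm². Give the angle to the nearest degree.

I₁ = I₀ cos²(52° − 0°) = I₀ cos²(52°) = 0.379 I₀.
Target fraction: 0.714 / 2.06 mW/cm² = 0.3466 of I₀.
Need I₂/I₀ = 0.3466, so cos²(θ − 52°) = 0.3466 / 0.379 = 0.9144.
θ − 52° = arccos(√0.9144) = 17.0°, giving θ ≈ 52 + 17.0 = 69.0°.

θ ≈ 69°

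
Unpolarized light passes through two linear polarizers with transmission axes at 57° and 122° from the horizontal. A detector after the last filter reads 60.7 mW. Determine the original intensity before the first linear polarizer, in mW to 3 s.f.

Unpolarized light through the first polarizer → I₁ = ½ I₀, now polarized at 57°.
I₂ = I₁ cos²(122° − 57°) = 0.5 I₀ · cos²(65°) = 0.0893 I₀.
So 60.7 mW = 0.0893 I₀, giving I₀ = 60.7/0.0893 = 679.7 mW.

I₀ ≈ 680 mW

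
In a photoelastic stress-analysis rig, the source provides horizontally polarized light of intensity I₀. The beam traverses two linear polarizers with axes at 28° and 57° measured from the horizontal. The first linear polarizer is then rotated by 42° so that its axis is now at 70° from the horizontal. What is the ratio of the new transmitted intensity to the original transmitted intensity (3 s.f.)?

I_new/I_old ≈ 0.186

Before rotation:
I₁ = I₀ cos²(28° − 0°) = I₀ cos²(28°) = 0.7796 I₀.
I₂ = I₁ cos²(57° − 28°) = 0.7796 I₀ · cos²(29°) = 0.5964 I₀.
After rotation:
I₁ = I₀ cos²(70° − 0°) = I₀ cos²(70°) = 0.117 I₀.
I₂ = I₁ cos²(57° − 70°) = 0.117 I₀ · cos²(13°) = 0.1111 I₀.
Ratio = 0.1111 / 0.5964 = 0.1862.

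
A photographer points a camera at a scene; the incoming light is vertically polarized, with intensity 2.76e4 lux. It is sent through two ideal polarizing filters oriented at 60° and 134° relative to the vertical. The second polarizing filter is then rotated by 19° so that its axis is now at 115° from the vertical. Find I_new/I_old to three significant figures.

Before rotation:
By Malus's law, I₁ = I₀ cos²(60° − 0°) = I₀ cos²(60°) = 0.25 I₀.
I₂ = I₁ cos²(134° − 60°) = 0.25 I₀ · cos²(74°) = 0.01899 I₀.
After rotation:
I₁ = I₀ cos²(60° − 0°) = I₀ cos²(60°) = 0.25 I₀.
I₂ = I₁ cos²(115° − 60°) = 0.25 I₀ · cos²(55°) = 0.08225 I₀.
Ratio = 0.08225 / 0.01899 = 4.33.

I_new/I_old ≈ 4.33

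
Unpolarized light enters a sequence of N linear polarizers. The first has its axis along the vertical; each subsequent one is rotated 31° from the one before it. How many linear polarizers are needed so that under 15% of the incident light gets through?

First polarizer halves the unpolarized light: factor 1/2.
Each further stage multiplies by cos²(31°) = 0.7347.
After N polarizers: T = 0.5·0.7347^(N−1). Require T < 0.15 ⇒ N−1 > ln(0.15/0.5)/ln(0.7347) = 3.91, so N−1 ≥ 4 and N = 5.
Check: N=5 gives T = 0.1457 < 0.15; N=4 gives T = 0.1983.

N = 5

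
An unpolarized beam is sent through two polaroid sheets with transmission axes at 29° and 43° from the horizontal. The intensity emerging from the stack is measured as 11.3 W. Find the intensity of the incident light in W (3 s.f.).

I₀ ≈ 24.0 W

Unpolarized light through the first polarizer → I₁ = ½ I₀, now polarized at 29°.
I₂ = I₁ cos²(43° − 29°) = 0.5 I₀ · cos²(14°) = 0.4707 I₀.
So 11.3 W = 0.4707 I₀, giving I₀ = 11.3/0.4707 = 24 W.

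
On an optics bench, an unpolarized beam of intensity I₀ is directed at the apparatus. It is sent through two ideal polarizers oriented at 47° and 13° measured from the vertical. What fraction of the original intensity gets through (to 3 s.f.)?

≈ 0.344 I₀

Unpolarized light through the first polarizer → I₁ = ½ I₀, now polarized at 47°.
I₂ = I₁ cos²(13° − 47°) = 0.5 I₀ · cos²(34°) = 0.3437 I₀.
Transmitted fraction = 0.3437.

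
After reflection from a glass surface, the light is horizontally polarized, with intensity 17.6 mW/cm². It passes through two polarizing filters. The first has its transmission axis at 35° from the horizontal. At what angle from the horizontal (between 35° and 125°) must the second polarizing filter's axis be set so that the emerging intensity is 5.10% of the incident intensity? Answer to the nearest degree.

By Malus's law, I₁ = I₀ cos²(35° − 0°) = I₀ cos²(35°) = 0.671 I₀.
Need I₂/I₀ = 0.051, so cos²(θ − 35°) = 0.051 / 0.671 = 0.076.
θ − 35° = arccos(√0.076) = 74.0°, giving θ ≈ 35 + 74.0 = 109.0°.

θ ≈ 109°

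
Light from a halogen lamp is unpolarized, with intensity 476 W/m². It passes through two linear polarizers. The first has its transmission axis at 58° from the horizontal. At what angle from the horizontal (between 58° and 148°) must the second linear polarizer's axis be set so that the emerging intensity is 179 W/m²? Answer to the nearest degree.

Unpolarized light through the first polarizer → I₁ = ½ I₀, now polarized at 58°.
Target fraction: 179 / 476 W/m² = 0.3761 of I₀.
Need I₂/I₀ = 0.3761, so cos²(θ − 58°) = 0.3761 / 0.5 = 0.7521.
θ − 58° = arccos(√0.7521) = 29.9°, giving θ ≈ 58 + 29.9 = 87.9°.

θ ≈ 88°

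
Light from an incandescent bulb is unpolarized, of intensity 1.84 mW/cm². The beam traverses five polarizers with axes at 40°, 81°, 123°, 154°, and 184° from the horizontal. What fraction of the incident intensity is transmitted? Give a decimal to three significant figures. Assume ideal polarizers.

I/I₀ ≈ 0.0867

Unpolarized light through the first polarizer → I₁ = 1.84 mW/cm²/2 = 0.92 mW/cm², polarized at 40°.
I₂ = I₁ · cos²(41°) = 0.92 · 0.5696 = 0.524 mW/cm².
I₃ = I₂ · cos²(42°) = 0.524 · 0.5523 = 0.2894 mW/cm².
I₄ = I₃ · cos²(31°) = 0.2894 · 0.7347 = 0.2126 mW/cm².
I₅ = I₄ · cos²(30°) = 0.2126 · 0.75 = 0.1595 mW/cm².
Transmitted fraction = 0.08667.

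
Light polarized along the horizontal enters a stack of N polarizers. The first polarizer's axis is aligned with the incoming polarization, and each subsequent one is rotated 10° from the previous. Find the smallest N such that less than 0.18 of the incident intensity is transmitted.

N = 58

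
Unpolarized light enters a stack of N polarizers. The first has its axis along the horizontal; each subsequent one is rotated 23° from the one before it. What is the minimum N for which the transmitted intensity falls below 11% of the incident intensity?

N = 11

First polarizer halves the unpolarized light: factor 1/2.
Each further stage multiplies by cos²(23°) = 0.8473.
After N polarizers: T = 0.5·0.8473^(N−1). Require T < 0.11 ⇒ N−1 > ln(0.11/0.5)/ln(0.8473) = 9.14, so N−1 ≥ 10 and N = 11.
Check: N=11 gives T = 0.09539 < 0.11; N=10 gives T = 0.1126.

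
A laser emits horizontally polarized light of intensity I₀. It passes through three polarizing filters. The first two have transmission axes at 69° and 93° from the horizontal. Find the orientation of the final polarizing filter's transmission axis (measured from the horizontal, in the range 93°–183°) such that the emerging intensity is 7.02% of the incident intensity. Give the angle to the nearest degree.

By Malus's law, I₁ = I₀ cos²(69° − 0°) = I₀ cos²(69°) = 0.1284 I₀.
I₂ = I₁ cos²(93° − 69°) = 0.1284 I₀ · cos²(24°) = 0.1072 I₀.
Need I₃/I₀ = 0.0702, so cos²(θ − 93°) = 0.0702 / 0.1072 = 0.655.
θ − 93° = arccos(√0.655) = 36.0°, giving θ ≈ 93 + 36.0 = 129.0°.

θ ≈ 129°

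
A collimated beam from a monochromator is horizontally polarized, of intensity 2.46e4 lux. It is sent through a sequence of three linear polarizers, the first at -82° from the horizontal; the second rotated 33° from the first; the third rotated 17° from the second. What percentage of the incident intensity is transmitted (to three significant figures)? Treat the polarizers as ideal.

I₁ = 2.46e4 lux · cos²(82°) = 476.5 lux.
I₂ = I₁ · cos²(33°) = 476.5 · 0.7034 = 335.1 lux.
I₃ = I₂ · cos²(17°) = 335.1 · 0.9145 = 306.5 lux.
That is 1.246% of the incident intensity.

≈ 1.25%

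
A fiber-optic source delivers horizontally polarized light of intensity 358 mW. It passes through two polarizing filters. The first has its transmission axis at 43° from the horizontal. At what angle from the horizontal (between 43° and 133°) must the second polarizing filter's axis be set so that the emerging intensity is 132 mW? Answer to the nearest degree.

θ ≈ 77°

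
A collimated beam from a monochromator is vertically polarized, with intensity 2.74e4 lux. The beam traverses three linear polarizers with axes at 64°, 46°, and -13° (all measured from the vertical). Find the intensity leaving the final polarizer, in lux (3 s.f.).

I ≈ 1260 lux

I₁ = 2.74e4 lux · cos²(64°) = 5265 lux.
I₂ = I₁ · cos²(18°) = 5265 · 0.9045 = 4763 lux.
I₃ = I₂ · cos²(59°) = 4763 · 0.2653 = 1263 lux.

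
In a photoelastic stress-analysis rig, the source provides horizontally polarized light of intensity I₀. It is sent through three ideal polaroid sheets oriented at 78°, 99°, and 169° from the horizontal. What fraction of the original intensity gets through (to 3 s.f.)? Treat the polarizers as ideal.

≈ 0.00441 I₀

By Malus's law, I₁ = I₀ cos²(78° − 0°) = I₀ cos²(78°) = 0.04323 I₀.
I₂ = I₁ cos²(99° − 78°) = 0.04323 I₀ · cos²(21°) = 0.03768 I₀.
I₃ = I₂ cos²(169° − 99°) = 0.03768 I₀ · cos²(70°) = 0.004407 I₀.
Transmitted fraction = 0.004407.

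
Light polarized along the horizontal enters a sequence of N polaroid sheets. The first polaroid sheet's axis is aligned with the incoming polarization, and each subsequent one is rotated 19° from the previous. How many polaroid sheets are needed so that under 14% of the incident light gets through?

N = 19

First polarizer is aligned with the polarization: full transmission.
Each further stage multiplies by cos²(19°) = 0.894.
After N polarizers: T = 0.894^(N−1). Require T < 0.14 ⇒ N−1 > ln(0.14)/ln(0.894) = 17.55, so N−1 ≥ 18 and N = 19.
Check: N=19 gives T = 0.1331 < 0.14; N=18 gives T = 0.1489.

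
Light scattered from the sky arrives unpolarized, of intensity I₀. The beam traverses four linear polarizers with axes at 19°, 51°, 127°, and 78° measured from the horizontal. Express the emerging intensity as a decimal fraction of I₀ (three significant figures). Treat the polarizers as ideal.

Unpolarized light through the first polarizer → I₁ = ½ I₀, now polarized at 19°.
I₂ = I₁ cos²(51° − 19°) = 0.5 I₀ · cos²(32°) = 0.3596 I₀.
I₃ = I₂ cos²(127° − 51°) = 0.3596 I₀ · cos²(76°) = 0.02105 I₀.
I₄ = I₃ cos²(78° − 127°) = 0.02105 I₀ · cos²(49°) = 0.009058 I₀.
Transmitted fraction = 0.009058.

≈ 0.00906 I₀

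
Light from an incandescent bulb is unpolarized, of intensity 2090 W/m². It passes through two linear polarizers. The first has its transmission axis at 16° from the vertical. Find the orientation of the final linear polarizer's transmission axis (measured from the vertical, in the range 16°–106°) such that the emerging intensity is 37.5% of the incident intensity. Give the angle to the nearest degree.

Unpolarized light through the first polarizer → I₁ = ½ I₀, now polarized at 16°.
Need I₂/I₀ = 0.375, so cos²(θ − 16°) = 0.375 / 0.5 = 0.75.
θ − 16° = arccos(√0.75) = 30.0°, giving θ ≈ 16 + 30.0 = 46.0°.

θ ≈ 46°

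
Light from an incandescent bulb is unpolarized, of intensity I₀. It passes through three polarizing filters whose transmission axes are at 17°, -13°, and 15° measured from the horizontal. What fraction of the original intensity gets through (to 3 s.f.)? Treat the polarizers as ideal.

≈ 0.292 I₀

Unpolarized light through the first polarizer → I₁ = ½ I₀, now polarized at 17°.
I₂ = I₁ cos²(-13° − 17°) = 0.5 I₀ · cos²(30°) = 0.375 I₀.
I₃ = I₂ cos²(15° + 13°) = 0.375 I₀ · cos²(28°) = 0.2923 I₀.
Transmitted fraction = 0.2923.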